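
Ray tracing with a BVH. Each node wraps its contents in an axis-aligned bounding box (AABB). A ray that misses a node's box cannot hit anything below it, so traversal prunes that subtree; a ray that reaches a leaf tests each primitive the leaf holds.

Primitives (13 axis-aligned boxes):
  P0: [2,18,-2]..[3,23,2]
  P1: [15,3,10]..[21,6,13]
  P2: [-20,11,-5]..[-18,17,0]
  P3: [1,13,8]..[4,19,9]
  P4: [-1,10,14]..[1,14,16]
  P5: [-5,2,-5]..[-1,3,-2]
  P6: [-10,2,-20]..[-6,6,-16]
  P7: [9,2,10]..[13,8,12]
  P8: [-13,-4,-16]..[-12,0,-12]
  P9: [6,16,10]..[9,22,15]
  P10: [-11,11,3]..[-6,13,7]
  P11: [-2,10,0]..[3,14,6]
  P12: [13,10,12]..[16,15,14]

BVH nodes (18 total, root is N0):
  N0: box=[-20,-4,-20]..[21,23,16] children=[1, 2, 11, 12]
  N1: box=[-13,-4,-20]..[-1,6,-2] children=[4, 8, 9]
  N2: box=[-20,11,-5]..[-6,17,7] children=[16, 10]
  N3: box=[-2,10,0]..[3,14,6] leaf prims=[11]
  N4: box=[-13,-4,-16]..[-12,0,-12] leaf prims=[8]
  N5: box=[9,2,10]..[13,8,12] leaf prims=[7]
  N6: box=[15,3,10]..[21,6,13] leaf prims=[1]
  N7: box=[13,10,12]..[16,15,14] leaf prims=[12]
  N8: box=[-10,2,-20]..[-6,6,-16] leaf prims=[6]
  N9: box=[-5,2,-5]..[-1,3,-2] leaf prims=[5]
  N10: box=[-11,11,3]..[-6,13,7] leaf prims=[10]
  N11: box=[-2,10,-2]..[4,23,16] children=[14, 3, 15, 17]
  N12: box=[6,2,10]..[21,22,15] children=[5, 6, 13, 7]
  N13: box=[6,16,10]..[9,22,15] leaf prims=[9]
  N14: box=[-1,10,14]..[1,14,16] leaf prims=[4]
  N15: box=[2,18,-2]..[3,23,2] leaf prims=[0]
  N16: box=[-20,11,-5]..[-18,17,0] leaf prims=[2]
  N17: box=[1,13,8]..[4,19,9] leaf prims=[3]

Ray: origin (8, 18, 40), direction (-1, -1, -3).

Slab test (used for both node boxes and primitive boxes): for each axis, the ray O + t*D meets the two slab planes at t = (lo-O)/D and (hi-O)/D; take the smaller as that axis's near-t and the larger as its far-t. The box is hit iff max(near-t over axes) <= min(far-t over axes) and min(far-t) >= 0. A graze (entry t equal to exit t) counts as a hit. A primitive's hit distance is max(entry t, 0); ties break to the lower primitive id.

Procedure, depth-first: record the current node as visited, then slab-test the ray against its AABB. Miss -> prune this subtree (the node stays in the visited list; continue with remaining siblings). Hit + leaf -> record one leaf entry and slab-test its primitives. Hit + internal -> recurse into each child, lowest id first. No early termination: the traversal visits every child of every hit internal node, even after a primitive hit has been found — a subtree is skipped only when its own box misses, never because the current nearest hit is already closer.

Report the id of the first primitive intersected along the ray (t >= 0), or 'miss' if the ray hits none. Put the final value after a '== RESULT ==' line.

Traverse from the root:
N0 x:[-13,28] y:[-5,22] z:[8,20] -> hit [8,20], descend [1, 2, 11, 12]
  N1 x:[9,21] y:[12,22] z:[14,20] -> hit [14,20], descend [4, 8, 9]
    N4 x:[20,21] y:[18,22] z:[52/3,56/3] -> miss, prune
    N8 x:[14,18] y:[12,16] z:[56/3,20] -> miss, prune
    N9 x:[9,13] y:[15,16] z:[14,15] -> miss, prune
  N2 x:[14,28] y:[1,7] z:[11,15] -> miss, prune
  N11 x:[4,10] y:[-5,8] z:[8,14] -> hit [8,8], descend [3, 14, 15, 17]
    N3 x:[5,10] y:[4,8] z:[34/3,40/3] -> miss, prune
    N14 x:[7,9] y:[4,8] z:[8,26/3] -> hit [8,8] leaf, test {P4@t=8}
    N15 x:[5,6] y:[-5,0] z:[38/3,14] -> miss, prune
    N17 x:[4,7] y:[-1,5] z:[31/3,32/3] -> miss, prune
  N12 x:[-13,2] y:[-4,16] z:[25/3,10] -> miss, prune

12 AABB tests over nodes [0, 1, 4, 8, 9, 2, 11, 3, 14, 15, 17, 12]; 1 leaf entered; closest P4.

== RESULT ==
4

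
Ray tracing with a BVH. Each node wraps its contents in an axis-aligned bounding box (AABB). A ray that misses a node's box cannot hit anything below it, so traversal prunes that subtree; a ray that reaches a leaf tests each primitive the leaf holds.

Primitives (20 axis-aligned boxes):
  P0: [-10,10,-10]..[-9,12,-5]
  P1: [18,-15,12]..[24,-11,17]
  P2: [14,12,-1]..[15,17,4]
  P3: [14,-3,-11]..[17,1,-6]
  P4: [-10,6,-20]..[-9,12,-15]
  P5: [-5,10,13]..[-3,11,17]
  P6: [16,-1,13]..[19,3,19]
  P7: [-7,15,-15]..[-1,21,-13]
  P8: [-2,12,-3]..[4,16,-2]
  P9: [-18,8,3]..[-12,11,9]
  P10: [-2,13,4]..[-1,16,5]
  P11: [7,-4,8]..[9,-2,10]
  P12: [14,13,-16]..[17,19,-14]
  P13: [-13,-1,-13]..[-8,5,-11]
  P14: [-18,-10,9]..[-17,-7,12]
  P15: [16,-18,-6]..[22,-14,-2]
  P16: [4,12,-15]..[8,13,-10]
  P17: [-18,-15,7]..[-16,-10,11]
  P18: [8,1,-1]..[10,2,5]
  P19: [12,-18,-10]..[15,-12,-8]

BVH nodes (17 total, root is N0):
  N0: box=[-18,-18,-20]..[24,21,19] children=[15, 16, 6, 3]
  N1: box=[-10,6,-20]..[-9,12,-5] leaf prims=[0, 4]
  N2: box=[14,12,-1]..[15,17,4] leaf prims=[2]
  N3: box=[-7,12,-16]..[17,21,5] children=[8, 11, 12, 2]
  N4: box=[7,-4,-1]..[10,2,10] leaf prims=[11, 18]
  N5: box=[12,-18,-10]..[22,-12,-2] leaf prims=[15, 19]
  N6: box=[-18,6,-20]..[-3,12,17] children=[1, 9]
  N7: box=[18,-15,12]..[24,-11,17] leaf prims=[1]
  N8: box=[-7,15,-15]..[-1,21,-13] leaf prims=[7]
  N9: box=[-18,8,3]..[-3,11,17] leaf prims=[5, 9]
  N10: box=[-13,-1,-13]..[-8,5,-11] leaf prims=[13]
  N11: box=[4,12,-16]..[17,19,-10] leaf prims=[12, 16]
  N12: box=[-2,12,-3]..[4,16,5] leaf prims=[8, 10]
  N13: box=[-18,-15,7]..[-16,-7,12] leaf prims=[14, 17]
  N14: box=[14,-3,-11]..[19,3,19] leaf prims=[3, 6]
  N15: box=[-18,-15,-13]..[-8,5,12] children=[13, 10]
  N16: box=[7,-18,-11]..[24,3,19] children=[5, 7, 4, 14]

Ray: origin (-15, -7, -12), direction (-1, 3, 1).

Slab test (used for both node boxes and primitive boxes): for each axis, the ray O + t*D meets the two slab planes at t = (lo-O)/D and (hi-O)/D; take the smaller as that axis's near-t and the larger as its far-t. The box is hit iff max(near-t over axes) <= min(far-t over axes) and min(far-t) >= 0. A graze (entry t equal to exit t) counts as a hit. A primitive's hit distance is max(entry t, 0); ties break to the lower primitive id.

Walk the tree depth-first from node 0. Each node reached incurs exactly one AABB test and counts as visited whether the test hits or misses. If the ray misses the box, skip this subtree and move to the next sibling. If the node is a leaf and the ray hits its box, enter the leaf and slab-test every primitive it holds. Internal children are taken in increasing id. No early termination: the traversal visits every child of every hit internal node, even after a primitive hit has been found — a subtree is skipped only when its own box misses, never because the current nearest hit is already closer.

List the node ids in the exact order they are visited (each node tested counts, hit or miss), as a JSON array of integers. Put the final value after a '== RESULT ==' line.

Traverse from the root:
N0 x:[-39,3] y:[-11/3,28/3] z:[-8,31] -> hit [-11/3,3], descend [3, 6, 15, 16]
  N3 x:[-32,-8] y:[19/3,28/3] z:[-4,17] -> miss, prune
  N6 x:[-12,3] y:[13/3,19/3] z:[-8,29] -> miss, prune
  N15 x:[-7,3] y:[-8/3,4] z:[-1,24] -> hit [-1,3], descend [10, 13]
    N10 x:[-7,-2] y:[2,4] z:[-1,1] -> miss, prune
    N13 x:[1,3] y:[-8/3,0] z:[19,24] -> miss, prune
  N16 x:[-39,-22] y:[-11/3,10/3] z:[1,31] -> miss, prune

7 AABB tests over nodes [0, 3, 6, 15, 10, 13, 16]; 0 leaves entered; closest miss.

== RESULT ==
[0, 3, 6, 15, 10, 13, 16]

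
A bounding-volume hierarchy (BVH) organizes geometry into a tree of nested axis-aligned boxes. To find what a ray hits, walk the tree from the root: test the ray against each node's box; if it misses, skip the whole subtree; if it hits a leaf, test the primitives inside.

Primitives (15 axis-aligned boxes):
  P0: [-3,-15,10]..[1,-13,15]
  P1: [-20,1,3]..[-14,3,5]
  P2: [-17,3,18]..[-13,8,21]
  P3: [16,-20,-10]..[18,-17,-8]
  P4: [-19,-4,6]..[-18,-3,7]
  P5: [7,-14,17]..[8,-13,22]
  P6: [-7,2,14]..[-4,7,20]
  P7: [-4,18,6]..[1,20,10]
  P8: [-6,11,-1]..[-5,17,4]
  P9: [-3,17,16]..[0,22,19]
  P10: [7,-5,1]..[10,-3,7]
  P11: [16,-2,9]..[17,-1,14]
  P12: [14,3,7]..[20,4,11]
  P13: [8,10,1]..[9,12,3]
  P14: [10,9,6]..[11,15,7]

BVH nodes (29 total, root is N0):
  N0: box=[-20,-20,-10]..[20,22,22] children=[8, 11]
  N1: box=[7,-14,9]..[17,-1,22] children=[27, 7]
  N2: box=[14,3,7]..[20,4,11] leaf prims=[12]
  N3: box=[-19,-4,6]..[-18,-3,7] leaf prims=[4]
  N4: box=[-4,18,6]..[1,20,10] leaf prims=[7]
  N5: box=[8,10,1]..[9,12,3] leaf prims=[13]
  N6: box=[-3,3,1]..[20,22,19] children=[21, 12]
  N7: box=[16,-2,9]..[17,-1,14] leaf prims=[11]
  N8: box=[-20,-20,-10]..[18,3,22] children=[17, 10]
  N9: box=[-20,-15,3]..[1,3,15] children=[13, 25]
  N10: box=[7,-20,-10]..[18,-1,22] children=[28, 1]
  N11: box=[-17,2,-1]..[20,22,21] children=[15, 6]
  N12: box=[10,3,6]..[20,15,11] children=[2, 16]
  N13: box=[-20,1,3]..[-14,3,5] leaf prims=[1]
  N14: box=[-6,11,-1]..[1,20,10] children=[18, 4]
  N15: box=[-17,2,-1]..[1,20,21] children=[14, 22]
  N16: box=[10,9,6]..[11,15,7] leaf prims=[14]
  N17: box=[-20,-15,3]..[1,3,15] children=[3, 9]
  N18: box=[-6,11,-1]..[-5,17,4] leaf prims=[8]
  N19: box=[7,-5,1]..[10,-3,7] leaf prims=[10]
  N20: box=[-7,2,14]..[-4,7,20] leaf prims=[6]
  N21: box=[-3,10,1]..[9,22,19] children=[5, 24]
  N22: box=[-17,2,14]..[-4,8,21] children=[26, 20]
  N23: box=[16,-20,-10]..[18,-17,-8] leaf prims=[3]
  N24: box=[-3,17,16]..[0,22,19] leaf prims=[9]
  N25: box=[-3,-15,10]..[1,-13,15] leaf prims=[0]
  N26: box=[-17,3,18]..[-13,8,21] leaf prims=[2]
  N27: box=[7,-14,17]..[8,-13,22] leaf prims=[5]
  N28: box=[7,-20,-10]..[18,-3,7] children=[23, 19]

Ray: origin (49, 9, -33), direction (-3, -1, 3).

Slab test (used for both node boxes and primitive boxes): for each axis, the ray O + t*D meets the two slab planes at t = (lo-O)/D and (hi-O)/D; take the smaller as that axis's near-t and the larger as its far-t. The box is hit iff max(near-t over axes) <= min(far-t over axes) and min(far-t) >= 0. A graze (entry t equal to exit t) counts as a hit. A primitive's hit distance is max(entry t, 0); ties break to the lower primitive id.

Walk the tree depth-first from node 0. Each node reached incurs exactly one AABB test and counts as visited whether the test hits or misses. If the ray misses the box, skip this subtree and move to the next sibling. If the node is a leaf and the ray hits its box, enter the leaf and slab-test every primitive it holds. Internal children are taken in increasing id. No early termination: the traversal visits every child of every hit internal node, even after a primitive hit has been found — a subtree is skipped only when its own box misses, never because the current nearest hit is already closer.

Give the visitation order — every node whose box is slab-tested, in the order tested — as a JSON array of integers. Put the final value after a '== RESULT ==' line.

Trace the traversal:
N0 x:[29/3,23] y:[-13,29] z:[23/3,55/3] -> hit [29/3,55/3], descend [8, 11]
  N8 x:[31/3,23] y:[6,29] z:[23/3,55/3] -> hit [31/3,55/3], descend [10, 17]
    N10 x:[31/3,14] y:[10,29] z:[23/3,55/3] -> hit [31/3,14], descend [1, 28]
      N1 x:[32/3,14] y:[10,23] z:[14,55/3] -> hit [14,14], descend [7, 27]
        N7 x:[32/3,11] y:[10,11] z:[14,47/3] -> miss, prune
        N27 x:[41/3,14] y:[22,23] z:[50/3,55/3] -> miss, prune
      N28 x:[31/3,14] y:[12,29] z:[23/3,40/3] -> hit [12,40/3], descend [19, 23]
        N19 x:[13,14] y:[12,14] z:[34/3,40/3] -> hit [13,40/3] leaf, test {P10@t=13}
        N23 x:[31/3,11] y:[26,29] z:[23/3,25/3] -> miss, prune
    N17 x:[16,23] y:[6,24] z:[12,16] -> hit [16,16], descend [3, 9]
      N3 x:[67/3,68/3] y:[12,13] z:[13,40/3] -> miss, prune
      N9 x:[16,23] y:[6,24] z:[12,16] -> hit [16,16], descend [13, 25]
        N13 x:[21,23] y:[6,8] z:[12,38/3] -> miss, prune
        N25 x:[16,52/3] y:[22,24] z:[43/3,16] -> miss, prune
  N11 x:[29/3,22] y:[-13,7] z:[32/3,18] -> miss, prune

Visited [0, 8, 10, 1, 7, 27, 28, 19, 23, 17, 3, 9, 13, 25, 11]. Tests: 15 box, 1 leaf. Nearest: P10.

== RESULT ==
[0, 8, 10, 1, 7, 27, 28, 19, 23, 17, 3, 9, 13, 25, 11]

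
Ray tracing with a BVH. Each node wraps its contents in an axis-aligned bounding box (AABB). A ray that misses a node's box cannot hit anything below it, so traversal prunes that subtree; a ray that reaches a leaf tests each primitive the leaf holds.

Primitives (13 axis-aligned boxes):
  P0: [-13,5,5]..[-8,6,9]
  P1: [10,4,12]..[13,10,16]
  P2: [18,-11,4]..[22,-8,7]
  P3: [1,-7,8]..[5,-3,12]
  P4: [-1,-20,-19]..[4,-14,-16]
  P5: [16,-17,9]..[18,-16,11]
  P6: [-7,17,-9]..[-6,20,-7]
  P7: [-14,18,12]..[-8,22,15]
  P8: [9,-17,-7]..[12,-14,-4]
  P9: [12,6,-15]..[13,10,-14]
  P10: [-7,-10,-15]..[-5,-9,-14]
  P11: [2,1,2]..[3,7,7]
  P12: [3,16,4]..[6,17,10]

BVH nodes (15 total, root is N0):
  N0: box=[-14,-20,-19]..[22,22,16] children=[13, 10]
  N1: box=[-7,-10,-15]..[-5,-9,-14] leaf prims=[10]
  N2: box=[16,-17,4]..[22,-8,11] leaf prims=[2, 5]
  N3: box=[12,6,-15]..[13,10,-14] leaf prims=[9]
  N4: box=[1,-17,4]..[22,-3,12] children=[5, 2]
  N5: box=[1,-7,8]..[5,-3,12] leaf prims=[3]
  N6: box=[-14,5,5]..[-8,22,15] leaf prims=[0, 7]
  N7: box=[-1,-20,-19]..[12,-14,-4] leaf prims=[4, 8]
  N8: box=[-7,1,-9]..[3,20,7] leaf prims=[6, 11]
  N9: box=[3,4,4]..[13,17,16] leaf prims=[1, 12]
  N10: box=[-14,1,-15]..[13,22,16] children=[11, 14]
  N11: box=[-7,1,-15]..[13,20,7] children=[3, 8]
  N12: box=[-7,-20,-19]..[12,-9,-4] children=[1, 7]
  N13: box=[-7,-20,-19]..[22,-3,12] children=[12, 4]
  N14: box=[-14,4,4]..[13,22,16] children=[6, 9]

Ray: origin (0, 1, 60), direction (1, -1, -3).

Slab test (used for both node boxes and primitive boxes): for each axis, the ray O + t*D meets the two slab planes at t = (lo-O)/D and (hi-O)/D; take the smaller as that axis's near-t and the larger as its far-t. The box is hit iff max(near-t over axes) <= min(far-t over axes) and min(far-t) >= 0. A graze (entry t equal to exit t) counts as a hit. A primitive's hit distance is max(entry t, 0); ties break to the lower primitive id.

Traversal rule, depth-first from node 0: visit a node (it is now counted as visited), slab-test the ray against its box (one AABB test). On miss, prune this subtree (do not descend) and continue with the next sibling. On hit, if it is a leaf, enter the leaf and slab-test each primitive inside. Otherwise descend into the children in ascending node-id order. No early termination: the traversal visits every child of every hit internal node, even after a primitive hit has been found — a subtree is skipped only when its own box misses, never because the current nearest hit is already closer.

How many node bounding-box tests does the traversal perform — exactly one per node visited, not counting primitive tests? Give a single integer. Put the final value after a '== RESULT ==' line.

Trace the traversal:
N0 x:[-14,22] y:[-21,21] z:[44/3,79/3] -> hit [44/3,21], descend [10, 13]
  N10 x:[-14,13] y:[-21,0] z:[44/3,25] -> miss, prune
  N13 x:[-7,22] y:[4,21] z:[16,79/3] -> hit [16,21], descend [4, 12]
    N4 x:[1,22] y:[4,18] z:[16,56/3] -> hit [16,18], descend [2, 5]
      N2 x:[16,22] y:[9,18] z:[49/3,56/3] -> hit [49/3,18] leaf, test {P2(miss), P5@t=17}
      N5 x:[1,5] y:[4,8] z:[16,52/3] -> miss, prune
    N12 x:[-7,12] y:[10,21] z:[64/3,79/3] -> miss, prune

order=[0, 10, 13, 4, 2, 5, 12]  |boxes|=7  |leaves|=1  hit=P5

== RESULT ==
7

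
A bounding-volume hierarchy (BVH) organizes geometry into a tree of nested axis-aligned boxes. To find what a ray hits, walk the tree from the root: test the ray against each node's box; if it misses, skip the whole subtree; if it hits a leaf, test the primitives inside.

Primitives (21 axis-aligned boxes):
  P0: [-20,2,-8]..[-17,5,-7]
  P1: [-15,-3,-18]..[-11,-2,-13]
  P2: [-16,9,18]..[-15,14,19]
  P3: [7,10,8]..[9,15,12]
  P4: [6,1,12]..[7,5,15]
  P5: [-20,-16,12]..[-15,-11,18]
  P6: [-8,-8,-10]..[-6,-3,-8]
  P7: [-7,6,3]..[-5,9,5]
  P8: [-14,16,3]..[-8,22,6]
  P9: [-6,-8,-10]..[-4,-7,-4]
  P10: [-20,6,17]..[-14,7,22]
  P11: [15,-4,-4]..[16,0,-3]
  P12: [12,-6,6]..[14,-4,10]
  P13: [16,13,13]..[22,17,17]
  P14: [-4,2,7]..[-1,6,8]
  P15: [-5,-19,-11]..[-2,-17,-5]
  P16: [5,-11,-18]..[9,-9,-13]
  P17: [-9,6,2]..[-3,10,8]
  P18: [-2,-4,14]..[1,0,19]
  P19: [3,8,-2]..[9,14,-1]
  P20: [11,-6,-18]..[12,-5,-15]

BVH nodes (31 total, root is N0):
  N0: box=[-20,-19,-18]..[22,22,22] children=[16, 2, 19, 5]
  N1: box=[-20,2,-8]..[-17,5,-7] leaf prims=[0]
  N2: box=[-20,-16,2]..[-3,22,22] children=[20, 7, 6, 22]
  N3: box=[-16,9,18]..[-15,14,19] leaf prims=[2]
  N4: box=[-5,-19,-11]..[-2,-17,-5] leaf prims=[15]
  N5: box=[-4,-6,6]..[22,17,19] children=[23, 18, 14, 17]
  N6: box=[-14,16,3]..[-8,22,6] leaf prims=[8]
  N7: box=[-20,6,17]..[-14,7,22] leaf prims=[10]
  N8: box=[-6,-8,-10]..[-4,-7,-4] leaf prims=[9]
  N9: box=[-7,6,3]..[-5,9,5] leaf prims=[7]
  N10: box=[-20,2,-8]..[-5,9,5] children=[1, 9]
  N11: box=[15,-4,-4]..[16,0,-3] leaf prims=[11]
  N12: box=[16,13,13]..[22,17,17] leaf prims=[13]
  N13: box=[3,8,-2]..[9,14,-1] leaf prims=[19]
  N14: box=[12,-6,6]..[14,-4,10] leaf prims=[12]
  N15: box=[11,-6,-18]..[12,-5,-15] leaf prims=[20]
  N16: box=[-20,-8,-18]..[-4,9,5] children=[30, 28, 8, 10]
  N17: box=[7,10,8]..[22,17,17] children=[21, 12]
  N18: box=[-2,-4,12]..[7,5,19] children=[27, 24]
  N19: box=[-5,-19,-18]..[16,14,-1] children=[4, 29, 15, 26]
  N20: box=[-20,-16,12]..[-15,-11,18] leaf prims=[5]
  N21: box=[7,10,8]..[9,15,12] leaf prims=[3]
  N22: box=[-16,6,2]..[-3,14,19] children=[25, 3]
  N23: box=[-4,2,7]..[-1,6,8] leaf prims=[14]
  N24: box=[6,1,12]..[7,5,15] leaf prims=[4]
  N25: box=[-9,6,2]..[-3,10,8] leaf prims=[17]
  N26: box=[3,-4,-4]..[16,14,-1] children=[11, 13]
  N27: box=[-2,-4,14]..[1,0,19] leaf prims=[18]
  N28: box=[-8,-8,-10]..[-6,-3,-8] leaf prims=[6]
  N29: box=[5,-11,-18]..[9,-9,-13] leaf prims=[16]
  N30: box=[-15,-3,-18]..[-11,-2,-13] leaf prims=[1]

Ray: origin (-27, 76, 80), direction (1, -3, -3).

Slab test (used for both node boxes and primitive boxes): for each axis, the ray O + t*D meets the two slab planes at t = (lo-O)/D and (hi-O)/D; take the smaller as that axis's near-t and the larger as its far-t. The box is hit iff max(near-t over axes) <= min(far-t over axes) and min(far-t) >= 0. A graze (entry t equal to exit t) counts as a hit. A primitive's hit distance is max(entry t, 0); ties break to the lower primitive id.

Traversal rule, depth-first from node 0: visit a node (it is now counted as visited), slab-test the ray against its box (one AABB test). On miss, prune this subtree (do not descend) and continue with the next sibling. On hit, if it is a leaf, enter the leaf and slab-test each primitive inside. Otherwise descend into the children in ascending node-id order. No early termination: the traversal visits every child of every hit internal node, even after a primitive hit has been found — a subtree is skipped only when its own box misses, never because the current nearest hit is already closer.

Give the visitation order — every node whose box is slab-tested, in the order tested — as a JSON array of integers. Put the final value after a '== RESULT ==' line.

Walk:
N0 x:[7,49] y:[18,95/3] z:[58/3,98/3] -> hit [58/3,95/3], descend [2, 5, 16, 19]
  N2 x:[7,24] y:[18,92/3] z:[58/3,26] -> hit [58/3,24], descend [6, 7, 20, 22]
    N6 x:[13,19] y:[18,20] z:[74/3,77/3] -> miss, prune
    N7 x:[7,13] y:[23,70/3] z:[58/3,21] -> miss, prune
    N20 x:[7,12] y:[29,92/3] z:[62/3,68/3] -> miss, prune
    N22 x:[11,24] y:[62/3,70/3] z:[61/3,26] -> hit [62/3,70/3], descend [3, 25]
      N3 x:[11,12] y:[62/3,67/3] z:[61/3,62/3] -> miss, prune
      N25 x:[18,24] y:[22,70/3] z:[24,26] -> miss, prune
  N5 x:[23,49] y:[59/3,82/3] z:[61/3,74/3] -> hit [23,74/3], descend [14, 17, 18, 23]
    N14 x:[39,41] y:[80/3,82/3] z:[70/3,74/3] -> miss, prune
    N17 x:[34,49] y:[59/3,22] z:[21,24] -> miss, prune
    N18 x:[25,34] y:[71/3,80/3] z:[61/3,68/3] -> miss, prune
    N23 x:[23,26] y:[70/3,74/3] z:[24,73/3] -> hit [24,73/3] leaf, test {P14@t=24}
  N16 x:[7,23] y:[67/3,28] z:[25,98/3] -> miss, prune
  N19 x:[22,43] y:[62/3,95/3] z:[27,98/3] -> hit [27,95/3], descend [4, 15, 26, 29]
    N4 x:[22,25] y:[31,95/3] z:[85/3,91/3] -> miss, prune
    N15 x:[38,39] y:[27,82/3] z:[95/3,98/3] -> miss, prune
    N26 x:[30,43] y:[62/3,80/3] z:[27,28] -> miss, prune
    N29 x:[32,36] y:[85/3,29] z:[31,98/3] -> miss, prune

Visited [0, 2, 6, 7, 20, 22, 3, 25, 5, 14, 17, 18, 23, 16, 19, 4, 15, 26, 29]. Tests: 19 box, 1 leaf. Nearest: P14.

== RESULT ==
[0, 2, 6, 7, 20, 22, 3, 25, 5, 14, 17, 18, 23, 16, 19, 4, 15, 26, 29]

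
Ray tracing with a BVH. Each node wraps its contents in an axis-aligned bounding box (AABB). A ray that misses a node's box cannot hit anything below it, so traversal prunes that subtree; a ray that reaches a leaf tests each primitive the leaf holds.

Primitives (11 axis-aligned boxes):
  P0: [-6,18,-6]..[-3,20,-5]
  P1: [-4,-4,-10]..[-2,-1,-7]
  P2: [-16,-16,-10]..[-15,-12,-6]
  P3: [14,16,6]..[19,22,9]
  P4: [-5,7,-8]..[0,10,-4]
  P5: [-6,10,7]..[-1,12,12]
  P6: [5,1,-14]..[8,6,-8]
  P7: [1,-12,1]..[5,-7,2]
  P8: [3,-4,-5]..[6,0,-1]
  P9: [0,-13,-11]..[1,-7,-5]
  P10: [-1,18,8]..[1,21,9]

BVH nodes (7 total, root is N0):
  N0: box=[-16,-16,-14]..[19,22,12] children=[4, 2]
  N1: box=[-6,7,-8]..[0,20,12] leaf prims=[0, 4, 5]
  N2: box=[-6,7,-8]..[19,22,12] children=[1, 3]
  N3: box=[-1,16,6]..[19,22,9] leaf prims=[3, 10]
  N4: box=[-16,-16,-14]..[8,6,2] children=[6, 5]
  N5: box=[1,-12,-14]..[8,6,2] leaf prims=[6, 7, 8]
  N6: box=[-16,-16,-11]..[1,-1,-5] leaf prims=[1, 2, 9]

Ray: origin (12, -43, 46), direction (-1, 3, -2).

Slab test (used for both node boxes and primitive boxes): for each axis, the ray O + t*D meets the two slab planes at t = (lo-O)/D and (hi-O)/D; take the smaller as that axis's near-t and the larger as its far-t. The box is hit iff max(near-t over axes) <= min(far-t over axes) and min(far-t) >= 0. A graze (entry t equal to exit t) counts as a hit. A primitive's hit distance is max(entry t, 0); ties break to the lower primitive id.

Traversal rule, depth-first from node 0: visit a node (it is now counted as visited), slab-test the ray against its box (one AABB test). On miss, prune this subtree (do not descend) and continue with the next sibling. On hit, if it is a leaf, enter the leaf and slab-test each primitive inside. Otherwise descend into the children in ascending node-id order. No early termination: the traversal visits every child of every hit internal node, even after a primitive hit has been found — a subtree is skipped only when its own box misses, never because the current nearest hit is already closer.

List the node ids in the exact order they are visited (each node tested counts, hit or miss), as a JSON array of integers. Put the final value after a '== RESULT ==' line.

Walk:
N0 x:[-7,28] y:[9,65/3] z:[17,30] -> hit [17,65/3], descend [2, 4]
  N2 x:[-7,18] y:[50/3,65/3] z:[17,27] -> hit [17,18], descend [1, 3]
    N1 x:[12,18] y:[50/3,21] z:[17,27] -> hit [17,18] leaf, test {P0(miss), P4(miss), P5@t=53/3}
    N3 x:[-7,13] y:[59/3,65/3] z:[37/2,20] -> miss, prune
  N4 x:[4,28] y:[9,49/3] z:[22,30] -> miss, prune

Summary -> nodes [0, 2, 1, 3, 4]; box-tests=5; leaf-entries=1; first=P5

== RESULT ==
[0, 2, 1, 3, 4]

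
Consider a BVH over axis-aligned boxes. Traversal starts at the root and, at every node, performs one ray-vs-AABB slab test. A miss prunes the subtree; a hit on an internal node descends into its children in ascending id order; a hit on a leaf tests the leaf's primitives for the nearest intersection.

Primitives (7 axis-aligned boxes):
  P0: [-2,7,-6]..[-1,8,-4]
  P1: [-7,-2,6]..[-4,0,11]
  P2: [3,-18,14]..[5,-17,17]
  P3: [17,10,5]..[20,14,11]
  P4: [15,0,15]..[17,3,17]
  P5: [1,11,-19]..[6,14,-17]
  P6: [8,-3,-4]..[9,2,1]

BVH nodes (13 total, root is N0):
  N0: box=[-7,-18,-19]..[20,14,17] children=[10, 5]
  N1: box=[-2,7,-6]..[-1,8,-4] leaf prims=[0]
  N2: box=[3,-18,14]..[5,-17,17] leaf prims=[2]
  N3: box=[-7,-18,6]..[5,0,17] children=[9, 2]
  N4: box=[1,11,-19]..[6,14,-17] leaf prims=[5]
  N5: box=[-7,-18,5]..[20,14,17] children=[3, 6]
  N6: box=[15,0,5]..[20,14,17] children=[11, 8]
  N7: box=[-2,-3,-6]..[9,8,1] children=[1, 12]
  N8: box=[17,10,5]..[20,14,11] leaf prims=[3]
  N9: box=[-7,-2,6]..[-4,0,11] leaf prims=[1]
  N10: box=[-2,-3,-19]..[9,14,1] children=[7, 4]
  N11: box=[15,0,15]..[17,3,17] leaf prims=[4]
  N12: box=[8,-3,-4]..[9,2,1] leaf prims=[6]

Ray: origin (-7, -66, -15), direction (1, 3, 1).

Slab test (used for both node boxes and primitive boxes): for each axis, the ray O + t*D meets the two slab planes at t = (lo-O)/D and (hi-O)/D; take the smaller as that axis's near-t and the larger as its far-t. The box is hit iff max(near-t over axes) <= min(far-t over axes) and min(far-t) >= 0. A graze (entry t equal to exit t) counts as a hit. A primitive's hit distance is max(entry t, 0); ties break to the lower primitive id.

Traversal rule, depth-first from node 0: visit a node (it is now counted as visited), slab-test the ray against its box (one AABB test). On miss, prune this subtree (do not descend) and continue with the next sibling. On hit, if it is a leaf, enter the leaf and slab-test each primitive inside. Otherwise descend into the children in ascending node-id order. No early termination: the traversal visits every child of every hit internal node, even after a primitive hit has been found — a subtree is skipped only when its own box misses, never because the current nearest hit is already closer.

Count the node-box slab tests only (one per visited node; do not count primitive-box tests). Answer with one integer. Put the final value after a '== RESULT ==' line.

Traverse from the root:
N0 x:[0,27] y:[16,80/3] z:[-4,32] -> hit [16,80/3], descend [5, 10]
  N5 x:[0,27] y:[16,80/3] z:[20,32] -> hit [20,80/3], descend [3, 6]
    N3 x:[0,12] y:[16,22] z:[21,32] -> miss, prune
    N6 x:[22,27] y:[22,80/3] z:[20,32] -> hit [22,80/3], descend [8, 11]
      N8 x:[24,27] y:[76/3,80/3] z:[20,26] -> hit [76/3,26] leaf, test {P3@t=76/3}
      N11 x:[22,24] y:[22,23] z:[30,32] -> miss, prune
  N10 x:[5,16] y:[21,80/3] z:[-4,16] -> miss, prune

Visited [0, 5, 3, 6, 8, 11, 10]. Tests: 7 box, 1 leaf. Nearest: P3.

== RESULT ==
7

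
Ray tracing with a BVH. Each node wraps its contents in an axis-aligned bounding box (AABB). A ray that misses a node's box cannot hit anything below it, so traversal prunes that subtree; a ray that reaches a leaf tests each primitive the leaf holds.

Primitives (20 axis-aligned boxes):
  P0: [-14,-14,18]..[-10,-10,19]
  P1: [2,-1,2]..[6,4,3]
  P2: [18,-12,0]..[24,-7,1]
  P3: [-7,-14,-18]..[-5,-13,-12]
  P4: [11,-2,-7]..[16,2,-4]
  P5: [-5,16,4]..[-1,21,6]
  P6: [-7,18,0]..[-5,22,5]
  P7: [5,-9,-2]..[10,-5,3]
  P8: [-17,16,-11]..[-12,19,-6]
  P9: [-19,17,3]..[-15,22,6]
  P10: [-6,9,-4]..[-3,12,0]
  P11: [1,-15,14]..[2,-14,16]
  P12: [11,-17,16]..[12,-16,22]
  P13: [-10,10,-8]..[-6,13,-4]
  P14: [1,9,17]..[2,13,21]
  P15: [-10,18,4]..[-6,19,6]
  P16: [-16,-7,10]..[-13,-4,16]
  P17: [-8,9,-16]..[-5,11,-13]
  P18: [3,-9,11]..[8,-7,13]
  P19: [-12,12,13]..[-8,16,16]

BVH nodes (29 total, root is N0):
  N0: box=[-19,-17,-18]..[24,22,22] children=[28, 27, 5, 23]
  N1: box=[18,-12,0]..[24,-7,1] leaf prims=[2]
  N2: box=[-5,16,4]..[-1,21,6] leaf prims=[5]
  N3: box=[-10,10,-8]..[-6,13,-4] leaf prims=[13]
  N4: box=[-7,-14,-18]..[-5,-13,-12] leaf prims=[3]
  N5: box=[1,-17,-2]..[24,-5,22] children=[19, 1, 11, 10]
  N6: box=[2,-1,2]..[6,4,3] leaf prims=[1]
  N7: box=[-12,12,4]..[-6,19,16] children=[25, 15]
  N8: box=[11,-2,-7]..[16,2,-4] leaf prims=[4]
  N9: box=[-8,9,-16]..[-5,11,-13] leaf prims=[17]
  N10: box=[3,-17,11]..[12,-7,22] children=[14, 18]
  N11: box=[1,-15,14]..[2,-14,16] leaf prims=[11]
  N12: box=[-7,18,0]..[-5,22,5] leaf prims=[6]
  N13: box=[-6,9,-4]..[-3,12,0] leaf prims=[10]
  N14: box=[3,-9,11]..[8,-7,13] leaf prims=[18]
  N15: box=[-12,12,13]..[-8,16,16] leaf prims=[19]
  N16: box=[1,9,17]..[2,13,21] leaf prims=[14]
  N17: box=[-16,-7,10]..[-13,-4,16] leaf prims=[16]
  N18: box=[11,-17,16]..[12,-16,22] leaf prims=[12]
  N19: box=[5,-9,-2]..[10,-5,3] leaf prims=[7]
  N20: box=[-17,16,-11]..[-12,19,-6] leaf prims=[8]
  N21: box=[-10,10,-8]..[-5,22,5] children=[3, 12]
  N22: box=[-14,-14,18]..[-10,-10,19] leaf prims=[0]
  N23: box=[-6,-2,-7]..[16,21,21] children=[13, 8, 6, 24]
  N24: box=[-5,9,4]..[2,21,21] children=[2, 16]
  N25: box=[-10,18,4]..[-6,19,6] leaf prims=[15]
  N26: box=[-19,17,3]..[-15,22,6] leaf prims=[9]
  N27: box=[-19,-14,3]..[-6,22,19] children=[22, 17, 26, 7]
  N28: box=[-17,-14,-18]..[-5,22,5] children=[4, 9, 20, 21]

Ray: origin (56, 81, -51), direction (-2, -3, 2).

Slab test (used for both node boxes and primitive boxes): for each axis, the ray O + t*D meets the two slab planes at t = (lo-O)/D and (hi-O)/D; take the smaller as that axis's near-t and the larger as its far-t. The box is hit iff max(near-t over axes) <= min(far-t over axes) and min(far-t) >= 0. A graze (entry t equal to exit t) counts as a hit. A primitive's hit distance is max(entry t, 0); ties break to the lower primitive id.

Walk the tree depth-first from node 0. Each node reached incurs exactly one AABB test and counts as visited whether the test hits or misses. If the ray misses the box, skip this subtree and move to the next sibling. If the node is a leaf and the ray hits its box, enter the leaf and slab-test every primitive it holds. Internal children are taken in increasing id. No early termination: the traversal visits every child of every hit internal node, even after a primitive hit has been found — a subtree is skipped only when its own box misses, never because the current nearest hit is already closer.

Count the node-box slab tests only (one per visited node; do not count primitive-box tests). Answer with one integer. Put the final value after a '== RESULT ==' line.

Walk:
N0 x:[16,75/2] y:[59/3,98/3] z:[33/2,73/2] -> hit [59/3,98/3], descend [5, 23, 27, 28]
  N5 x:[16,55/2] y:[86/3,98/3] z:[49/2,73/2] -> miss, prune
  N23 x:[20,31] y:[20,83/3] z:[22,36] -> hit [22,83/3], descend [6, 8, 13, 24]
    N6 x:[25,27] y:[77/3,82/3] z:[53/2,27] -> hit [53/2,27] leaf, test {P1@t=53/2}
    N8 x:[20,45/2] y:[79/3,83/3] z:[22,47/2] -> miss, prune
    N13 x:[59/2,31] y:[23,24] z:[47/2,51/2] -> miss, prune
    N24 x:[27,61/2] y:[20,24] z:[55/2,36] -> miss, prune
  N27 x:[31,75/2] y:[59/3,95/3] z:[27,35] -> hit [31,95/3], descend [7, 17, 22, 26]
    N7 x:[31,34] y:[62/3,23] z:[55/2,67/2] -> miss, prune
    N17 x:[69/2,36] y:[85/3,88/3] z:[61/2,67/2] -> miss, prune
    N22 x:[33,35] y:[91/3,95/3] z:[69/2,35] -> miss, prune
    N26 x:[71/2,75/2] y:[59/3,64/3] z:[27,57/2] -> miss, prune
  N28 x:[61/2,73/2] y:[59/3,95/3] z:[33/2,28] -> miss, prune

Summary -> nodes [0, 5, 23, 6, 8, 13, 24, 27, 7, 17, 22, 26, 28]; box-tests=13; leaf-entries=1; first=P1

== RESULT ==
13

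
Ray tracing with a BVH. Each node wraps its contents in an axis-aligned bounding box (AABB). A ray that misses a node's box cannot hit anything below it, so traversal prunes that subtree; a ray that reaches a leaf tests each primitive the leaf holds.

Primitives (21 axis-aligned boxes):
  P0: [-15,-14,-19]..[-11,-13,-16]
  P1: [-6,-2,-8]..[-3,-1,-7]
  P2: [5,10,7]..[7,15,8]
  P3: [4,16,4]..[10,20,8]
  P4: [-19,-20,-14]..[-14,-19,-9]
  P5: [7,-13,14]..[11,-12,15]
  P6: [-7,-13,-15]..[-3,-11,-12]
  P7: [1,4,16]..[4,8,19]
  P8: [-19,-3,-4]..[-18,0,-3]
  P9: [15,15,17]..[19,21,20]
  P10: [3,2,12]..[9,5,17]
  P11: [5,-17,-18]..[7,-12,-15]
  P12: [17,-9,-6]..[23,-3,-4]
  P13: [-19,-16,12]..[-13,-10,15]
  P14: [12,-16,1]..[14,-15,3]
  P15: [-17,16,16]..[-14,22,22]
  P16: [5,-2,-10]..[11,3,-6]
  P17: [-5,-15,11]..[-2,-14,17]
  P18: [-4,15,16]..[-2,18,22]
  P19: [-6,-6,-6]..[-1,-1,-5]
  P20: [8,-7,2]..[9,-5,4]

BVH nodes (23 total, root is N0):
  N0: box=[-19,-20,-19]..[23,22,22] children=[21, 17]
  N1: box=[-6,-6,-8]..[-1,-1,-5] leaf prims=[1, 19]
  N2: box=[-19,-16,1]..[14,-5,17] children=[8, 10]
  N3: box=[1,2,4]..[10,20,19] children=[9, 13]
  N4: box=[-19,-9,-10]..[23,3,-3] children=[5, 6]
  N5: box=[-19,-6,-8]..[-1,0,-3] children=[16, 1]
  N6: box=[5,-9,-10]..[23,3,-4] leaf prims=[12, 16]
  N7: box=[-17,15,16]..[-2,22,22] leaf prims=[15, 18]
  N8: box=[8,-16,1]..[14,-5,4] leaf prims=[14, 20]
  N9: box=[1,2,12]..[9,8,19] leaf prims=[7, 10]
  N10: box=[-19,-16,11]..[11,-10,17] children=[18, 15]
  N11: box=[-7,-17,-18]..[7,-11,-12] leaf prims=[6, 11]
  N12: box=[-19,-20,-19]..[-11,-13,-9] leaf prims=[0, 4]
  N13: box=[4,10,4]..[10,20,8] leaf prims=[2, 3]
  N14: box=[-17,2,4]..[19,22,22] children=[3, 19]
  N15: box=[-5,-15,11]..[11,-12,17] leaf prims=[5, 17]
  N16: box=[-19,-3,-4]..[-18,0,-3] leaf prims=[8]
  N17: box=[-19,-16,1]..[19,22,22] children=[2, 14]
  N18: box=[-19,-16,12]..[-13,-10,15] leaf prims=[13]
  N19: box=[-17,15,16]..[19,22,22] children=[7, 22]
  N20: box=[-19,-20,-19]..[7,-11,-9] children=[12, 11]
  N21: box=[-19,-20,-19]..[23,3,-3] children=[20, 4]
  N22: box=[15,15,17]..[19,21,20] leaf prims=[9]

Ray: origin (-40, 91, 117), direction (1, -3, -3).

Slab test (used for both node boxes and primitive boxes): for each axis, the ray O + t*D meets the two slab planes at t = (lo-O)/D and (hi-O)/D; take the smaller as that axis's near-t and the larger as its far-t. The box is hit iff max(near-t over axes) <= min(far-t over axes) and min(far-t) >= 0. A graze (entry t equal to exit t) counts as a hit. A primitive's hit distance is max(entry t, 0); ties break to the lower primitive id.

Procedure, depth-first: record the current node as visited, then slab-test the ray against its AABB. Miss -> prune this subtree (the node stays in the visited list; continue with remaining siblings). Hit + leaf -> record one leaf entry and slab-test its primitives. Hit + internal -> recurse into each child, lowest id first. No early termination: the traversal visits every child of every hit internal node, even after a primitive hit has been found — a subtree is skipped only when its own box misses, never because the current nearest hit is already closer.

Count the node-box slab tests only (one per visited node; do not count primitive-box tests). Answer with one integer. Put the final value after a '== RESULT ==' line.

Trace the traversal:
N0 x:[21,63] y:[23,37] z:[95/3,136/3] -> hit [95/3,37], descend [17, 21]
  N17 x:[21,59] y:[23,107/3] z:[95/3,116/3] -> hit [95/3,107/3], descend [2, 14]
    N2 x:[21,54] y:[32,107/3] z:[100/3,116/3] -> hit [100/3,107/3], descend [8, 10]
      N8 x:[48,54] y:[32,107/3] z:[113/3,116/3] -> miss, prune
      N10 x:[21,51] y:[101/3,107/3] z:[100/3,106/3] -> hit [101/3,106/3], descend [15, 18]
        N15 x:[35,51] y:[103/3,106/3] z:[100/3,106/3] -> hit [35,106/3] leaf, test {P5(miss), P17@t=35}
        N18 x:[21,27] y:[101/3,107/3] z:[34,35] -> miss, prune
    N14 x:[23,59] y:[23,89/3] z:[95/3,113/3] -> miss, prune
  N21 x:[21,63] y:[88/3,37] z:[40,136/3] -> miss, prune

9 AABB tests over nodes [0, 17, 2, 8, 10, 15, 18, 14, 21]; 1 leaf entered; closest P17.

== RESULT ==
9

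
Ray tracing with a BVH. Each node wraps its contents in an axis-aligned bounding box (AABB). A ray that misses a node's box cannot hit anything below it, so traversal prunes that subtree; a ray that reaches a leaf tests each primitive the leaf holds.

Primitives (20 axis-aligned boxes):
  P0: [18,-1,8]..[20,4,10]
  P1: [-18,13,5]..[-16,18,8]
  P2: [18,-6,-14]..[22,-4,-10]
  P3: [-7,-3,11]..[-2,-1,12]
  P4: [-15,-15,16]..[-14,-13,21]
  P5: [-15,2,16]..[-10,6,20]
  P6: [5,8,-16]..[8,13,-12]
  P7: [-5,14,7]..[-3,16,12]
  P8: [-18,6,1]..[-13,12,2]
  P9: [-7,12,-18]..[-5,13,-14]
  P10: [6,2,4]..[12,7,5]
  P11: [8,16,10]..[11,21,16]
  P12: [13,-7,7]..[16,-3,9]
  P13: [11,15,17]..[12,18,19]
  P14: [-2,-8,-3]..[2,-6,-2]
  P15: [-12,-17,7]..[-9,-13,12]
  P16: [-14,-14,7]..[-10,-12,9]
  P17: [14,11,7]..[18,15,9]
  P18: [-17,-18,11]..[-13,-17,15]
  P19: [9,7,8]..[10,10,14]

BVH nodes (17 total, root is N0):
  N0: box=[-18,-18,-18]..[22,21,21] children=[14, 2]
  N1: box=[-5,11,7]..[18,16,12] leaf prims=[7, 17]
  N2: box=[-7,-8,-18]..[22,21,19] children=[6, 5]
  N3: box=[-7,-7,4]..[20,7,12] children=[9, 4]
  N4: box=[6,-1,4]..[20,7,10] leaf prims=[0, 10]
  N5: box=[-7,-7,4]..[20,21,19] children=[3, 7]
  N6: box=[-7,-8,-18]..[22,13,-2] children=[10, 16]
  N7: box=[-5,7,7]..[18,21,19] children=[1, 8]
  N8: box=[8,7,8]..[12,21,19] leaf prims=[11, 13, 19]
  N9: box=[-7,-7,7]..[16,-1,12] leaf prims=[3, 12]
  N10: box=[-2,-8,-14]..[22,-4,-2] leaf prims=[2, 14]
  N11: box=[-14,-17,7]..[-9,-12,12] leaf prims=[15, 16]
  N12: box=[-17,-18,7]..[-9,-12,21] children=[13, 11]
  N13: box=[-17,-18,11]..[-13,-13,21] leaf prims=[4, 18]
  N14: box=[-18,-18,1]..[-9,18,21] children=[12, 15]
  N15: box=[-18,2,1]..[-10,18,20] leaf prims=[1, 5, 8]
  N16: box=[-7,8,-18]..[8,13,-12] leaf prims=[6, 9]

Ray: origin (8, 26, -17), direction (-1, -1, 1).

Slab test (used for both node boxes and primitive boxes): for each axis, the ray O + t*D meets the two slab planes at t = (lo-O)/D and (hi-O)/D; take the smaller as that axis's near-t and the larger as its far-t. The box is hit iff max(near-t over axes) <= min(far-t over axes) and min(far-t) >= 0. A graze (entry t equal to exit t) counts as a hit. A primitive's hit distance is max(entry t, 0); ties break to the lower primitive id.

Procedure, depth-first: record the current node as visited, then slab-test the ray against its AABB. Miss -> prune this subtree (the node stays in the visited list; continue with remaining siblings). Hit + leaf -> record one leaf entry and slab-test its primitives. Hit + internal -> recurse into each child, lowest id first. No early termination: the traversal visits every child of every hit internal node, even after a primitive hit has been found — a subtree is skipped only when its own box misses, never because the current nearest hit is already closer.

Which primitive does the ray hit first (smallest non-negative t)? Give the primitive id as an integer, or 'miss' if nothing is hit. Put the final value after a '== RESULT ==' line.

Trace the traversal:
N0 x:[-14,26] y:[5,44] z:[-1,38] -> hit [5,26], descend [2, 14]
  N2 x:[-14,15] y:[5,34] z:[-1,36] -> hit [5,15], descend [5, 6]
    N5 x:[-12,15] y:[5,33] z:[21,36] -> miss, prune
    N6 x:[-14,15] y:[13,34] z:[-1,15] -> hit [13,15], descend [10, 16]
      N10 x:[-14,10] y:[30,34] z:[3,15] -> miss, prune
      N16 x:[0,15] y:[13,18] z:[-1,5] -> miss, prune
  N14 x:[17,26] y:[8,44] z:[18,38] -> hit [18,26], descend [12, 15]
    N12 x:[17,25] y:[38,44] z:[24,38] -> miss, prune
    N15 x:[18,26] y:[8,24] z:[18,37] -> hit [18,24] leaf, test {P1(miss), P5(miss), P8(miss)}

Visited [0, 2, 5, 6, 10, 16, 14, 12, 15]. Tests: 9 box, 1 leaf. Nearest: miss.

== RESULT ==
miss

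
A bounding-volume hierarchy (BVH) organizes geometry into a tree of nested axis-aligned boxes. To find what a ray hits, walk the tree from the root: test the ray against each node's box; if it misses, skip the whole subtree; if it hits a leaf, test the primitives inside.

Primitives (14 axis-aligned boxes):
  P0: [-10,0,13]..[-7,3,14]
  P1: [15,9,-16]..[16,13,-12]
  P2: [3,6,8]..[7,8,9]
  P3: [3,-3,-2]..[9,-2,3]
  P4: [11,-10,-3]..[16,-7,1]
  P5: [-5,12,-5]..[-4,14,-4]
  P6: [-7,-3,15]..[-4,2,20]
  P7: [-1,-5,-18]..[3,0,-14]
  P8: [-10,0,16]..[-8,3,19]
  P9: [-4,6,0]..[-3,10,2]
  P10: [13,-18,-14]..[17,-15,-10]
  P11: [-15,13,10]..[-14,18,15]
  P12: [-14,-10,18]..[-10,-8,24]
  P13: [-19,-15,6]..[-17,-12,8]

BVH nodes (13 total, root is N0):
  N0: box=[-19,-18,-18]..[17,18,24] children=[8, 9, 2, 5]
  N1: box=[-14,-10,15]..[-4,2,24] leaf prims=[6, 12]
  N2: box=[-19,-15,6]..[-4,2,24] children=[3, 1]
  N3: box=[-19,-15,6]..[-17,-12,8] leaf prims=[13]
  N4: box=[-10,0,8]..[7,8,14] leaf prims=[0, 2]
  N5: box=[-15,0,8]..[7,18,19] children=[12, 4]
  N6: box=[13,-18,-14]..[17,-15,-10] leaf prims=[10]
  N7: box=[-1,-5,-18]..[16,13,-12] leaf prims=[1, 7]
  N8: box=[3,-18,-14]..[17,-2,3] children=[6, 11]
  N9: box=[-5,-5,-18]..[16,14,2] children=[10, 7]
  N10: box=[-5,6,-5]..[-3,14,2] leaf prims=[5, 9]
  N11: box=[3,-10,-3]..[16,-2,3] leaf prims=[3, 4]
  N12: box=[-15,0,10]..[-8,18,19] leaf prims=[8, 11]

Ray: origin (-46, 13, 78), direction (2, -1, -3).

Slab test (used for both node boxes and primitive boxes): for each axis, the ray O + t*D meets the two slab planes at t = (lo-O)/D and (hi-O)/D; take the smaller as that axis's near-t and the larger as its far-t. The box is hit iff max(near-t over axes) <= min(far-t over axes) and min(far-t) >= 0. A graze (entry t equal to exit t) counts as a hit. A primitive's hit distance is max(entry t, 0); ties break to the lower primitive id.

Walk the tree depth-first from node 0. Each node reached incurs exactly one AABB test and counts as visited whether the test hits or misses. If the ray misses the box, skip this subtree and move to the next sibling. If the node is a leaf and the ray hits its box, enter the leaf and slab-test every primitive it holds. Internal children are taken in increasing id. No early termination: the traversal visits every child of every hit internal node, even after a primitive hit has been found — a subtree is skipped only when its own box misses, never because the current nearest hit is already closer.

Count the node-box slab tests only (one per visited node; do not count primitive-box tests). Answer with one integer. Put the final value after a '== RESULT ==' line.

Trace the traversal:
N0 x:[27/2,63/2] y:[-5,31] z:[18,32] -> hit [18,31], descend [2, 5, 8, 9]
  N2 x:[27/2,21] y:[11,28] z:[18,24] -> hit [18,21], descend [1, 3]
    N1 x:[16,21] y:[11,23] z:[18,21] -> hit [18,21] leaf, test {P6(miss), P12(miss)}
    N3 x:[27/2,29/2] y:[25,28] z:[70/3,24] -> miss, prune
  N5 x:[31/2,53/2] y:[-5,13] z:[59/3,70/3] -> miss, prune
  N8 x:[49/2,63/2] y:[15,31] z:[25,92/3] -> hit [25,92/3], descend [6, 11]
    N6 x:[59/2,63/2] y:[28,31] z:[88/3,92/3] -> hit [59/2,92/3] leaf, test {P10@t=59/2}
    N11 x:[49/2,31] y:[15,23] z:[25,27] -> miss, prune
  N9 x:[41/2,31] y:[-1,18] z:[76/3,32] -> miss, prune

9 AABB tests over nodes [0, 2, 1, 3, 5, 8, 6, 11, 9]; 2 leaves entered; closest P10.

== RESULT ==
9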